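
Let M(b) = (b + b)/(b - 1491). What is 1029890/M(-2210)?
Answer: 381162289/442 ≈ 8.6236e+5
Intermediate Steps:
M(b) = 2*b/(-1491 + b) (M(b) = (2*b)/(-1491 + b) = 2*b/(-1491 + b))
1029890/M(-2210) = 1029890/((2*(-2210)/(-1491 - 2210))) = 1029890/((2*(-2210)/(-3701))) = 1029890/((2*(-2210)*(-1/3701))) = 1029890/(4420/3701) = 1029890*(3701/4420) = 381162289/442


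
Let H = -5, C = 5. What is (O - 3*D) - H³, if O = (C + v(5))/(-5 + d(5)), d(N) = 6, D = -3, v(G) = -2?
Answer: 137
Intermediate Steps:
O = 3 (O = (5 - 2)/(-5 + 6) = 3/1 = 3*1 = 3)
(O - 3*D) - H³ = (3 - 3*(-3)) - 1*(-5)³ = (3 + 9) - 1*(-125) = 12 + 125 = 137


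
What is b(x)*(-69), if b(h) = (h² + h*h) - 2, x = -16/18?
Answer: 782/27 ≈ 28.963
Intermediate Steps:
x = -8/9 (x = -16*1/18 = -8/9 ≈ -0.88889)
b(h) = -2 + 2*h² (b(h) = (h² + h²) - 2 = 2*h² - 2 = -2 + 2*h²)
b(x)*(-69) = (-2 + 2*(-8/9)²)*(-69) = (-2 + 2*(64/81))*(-69) = (-2 + 128/81)*(-69) = -34/81*(-69) = 782/27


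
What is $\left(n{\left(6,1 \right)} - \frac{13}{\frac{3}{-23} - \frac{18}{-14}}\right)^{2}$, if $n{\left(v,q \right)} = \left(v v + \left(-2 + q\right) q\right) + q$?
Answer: $\frac{21187609}{34596} \approx 612.43$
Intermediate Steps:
$n{\left(v,q \right)} = q + v^{2} + q \left(-2 + q\right)$ ($n{\left(v,q \right)} = \left(v^{2} + q \left(-2 + q\right)\right) + q = q + v^{2} + q \left(-2 + q\right)$)
$\left(n{\left(6,1 \right)} - \frac{13}{\frac{3}{-23} - \frac{18}{-14}}\right)^{2} = \left(\left(1^{2} + 6^{2} - 1\right) - \frac{13}{\frac{3}{-23} - \frac{18}{-14}}\right)^{2} = \left(\left(1 + 36 - 1\right) - \frac{13}{3 \left(- \frac{1}{23}\right) - - \frac{9}{7}}\right)^{2} = \left(36 - \frac{13}{- \frac{3}{23} + \frac{9}{7}}\right)^{2} = \left(36 - \frac{13}{\frac{186}{161}}\right)^{2} = \left(36 - \frac{2093}{186}\right)^{2} = \left(\frac{4603}{186}\right)^{2} = \frac{21187609}{34596}$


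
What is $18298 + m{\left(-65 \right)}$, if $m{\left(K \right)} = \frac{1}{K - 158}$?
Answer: $\frac{4080453}{223} \approx 18298.0$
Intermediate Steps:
$m{\left(K \right)} = \frac{1}{-158 + K}$
$18298 + m{\left(-65 \right)} = 18298 + \frac{1}{-158 - 65} = 18298 + \frac{1}{-223} = 18298 - \frac{1}{223} = \frac{4080453}{223}$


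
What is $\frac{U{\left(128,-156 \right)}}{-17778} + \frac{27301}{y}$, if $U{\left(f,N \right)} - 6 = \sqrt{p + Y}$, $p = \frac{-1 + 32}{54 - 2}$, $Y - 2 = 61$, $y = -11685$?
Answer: $- \frac{80904548}{34622655} - \frac{\sqrt{42991}}{462228} \approx -2.3372$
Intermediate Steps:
$Y = 63$ ($Y = 2 + 61 = 63$)
$p = \frac{31}{52} \approx 0.59615$
$U{\left(f,N \right)} = 6 + \frac{\sqrt{42991}}{26}$ ($U{\left(f,N \right)} = 6 + \sqrt{\frac{31}{52} + 63} = 6 + \sqrt{\frac{3307}{52}} = 6 + \frac{\sqrt{42991}}{26}$)
$\frac{U{\left(128,-156 \right)}}{-17778} + \frac{27301}{y} = \frac{6 + \frac{\sqrt{42991}}{26}}{-17778} + \frac{27301}{-11685} = \left(6 + \frac{\sqrt{42991}}{26}\right) \left(- \frac{1}{17778}\right) + 27301 \left(- \frac{1}{11685}\right) = \left(- \frac{1}{2963} - \frac{\sqrt{42991}}{462228}\right) - \frac{27301}{11685} = - \frac{80904548}{34622655} - \frac{\sqrt{42991}}{462228}$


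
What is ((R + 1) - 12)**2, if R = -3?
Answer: 196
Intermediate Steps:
((R + 1) - 12)**2 = ((-3 + 1) - 12)**2 = (-2 - 12)**2 = (-14)**2 = 196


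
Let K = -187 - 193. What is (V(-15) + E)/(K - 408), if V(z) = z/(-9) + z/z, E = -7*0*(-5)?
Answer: -2/591 ≈ -0.0033841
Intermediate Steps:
E = 0 (E = 0*(-5) = 0)
V(z) = 1 - z/9 (V(z) = z*(-⅑) + 1 = -z/9 + 1 = 1 - z/9)
K = -380
(V(-15) + E)/(K - 408) = ((1 - ⅑*(-15)) + 0)/(-380 - 408) = ((1 + 5/3) + 0)/(-788) = (8/3 + 0)*(-1/788) = (8/3)*(-1/788) = -2/591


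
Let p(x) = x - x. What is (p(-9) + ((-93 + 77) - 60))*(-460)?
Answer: 34960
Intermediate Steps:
p(x) = 0
(p(-9) + ((-93 + 77) - 60))*(-460) = (0 + ((-93 + 77) - 60))*(-460) = (0 + (-16 - 60))*(-460) = (0 - 76)*(-460) = -76*(-460) = 34960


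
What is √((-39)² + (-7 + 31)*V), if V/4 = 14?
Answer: √2865 ≈ 53.526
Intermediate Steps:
V = 56 (V = 4*14 = 56)
√((-39)² + (-7 + 31)*V) = √((-39)² + (-7 + 31)*56) = √(1521 + 24*56) = √(1521 + 1344) = √2865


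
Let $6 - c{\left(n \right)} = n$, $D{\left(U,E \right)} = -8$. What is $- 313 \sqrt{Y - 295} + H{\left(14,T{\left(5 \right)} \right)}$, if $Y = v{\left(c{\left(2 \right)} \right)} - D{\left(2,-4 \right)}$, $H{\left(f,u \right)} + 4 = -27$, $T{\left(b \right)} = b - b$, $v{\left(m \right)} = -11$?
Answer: $-31 - 313 i \sqrt{298} \approx -31.0 - 5403.2 i$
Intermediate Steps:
$c{\left(n \right)} = 6 - n$
$T{\left(b \right)} = 0$
$H{\left(f,u \right)} = -31$ ($H{\left(f,u \right)} = -4 - 27 = -31$)
$Y = -3$ ($Y = -11 - -8 = -11 + 8 = -3$)
$- 313 \sqrt{Y - 295} + H{\left(14,T{\left(5 \right)} \right)} = - 313 \sqrt{-3 - 295} - 31 = - 313 \sqrt{-298} - 31 = - 313 i \sqrt{298} - 31 = -31 - 313 i \sqrt{298}$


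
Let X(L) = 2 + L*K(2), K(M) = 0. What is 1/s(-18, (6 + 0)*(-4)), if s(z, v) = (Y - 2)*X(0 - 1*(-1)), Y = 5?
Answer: 1/6 ≈ 0.16667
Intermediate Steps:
X(L) = 2 (X(L) = 2 + L*0 = 2 + 0 = 2)
s(z, v) = 6 (s(z, v) = (5 - 2)*2 = 3*2 = 6)
1/s(-18, (6 + 0)*(-4)) = 1/6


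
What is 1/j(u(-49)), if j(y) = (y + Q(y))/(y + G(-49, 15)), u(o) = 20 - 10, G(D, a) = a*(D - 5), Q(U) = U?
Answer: -40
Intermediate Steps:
G(D, a) = a*(-5 + D)
u(o) = 10
j(y) = 2*y/(-810 + y) (j(y) = (y + y)/(y + 15*(-5 - 49)) = (2*y)/(y + 15*(-54)) = (2*y)/(y - 810) = (2*y)/(-810 + y) = 2*y/(-810 + y))
1/j(u(-49)) = 1/(2*10/(-810 + 10)) = 1/(2*10/(-800)) = 1/(2*10*(-1/800)) = 1/(-1/40) = -40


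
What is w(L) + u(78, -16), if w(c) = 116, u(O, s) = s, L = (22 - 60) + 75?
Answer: 100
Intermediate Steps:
L = 37 (L = -38 + 75 = 37)
w(L) + u(78, -16) = 116 - 16 = 100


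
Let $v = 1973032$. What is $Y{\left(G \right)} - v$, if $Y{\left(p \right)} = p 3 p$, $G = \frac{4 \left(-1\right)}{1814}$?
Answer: $- \frac{1623112801756}{822649} \approx -1.973 \cdot 10^{6}$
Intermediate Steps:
$G = - \frac{2}{907}$ ($G = \left(-4\right) \frac{1}{1814} = - \frac{2}{907} \approx -0.0022051$)
$Y{\left(p \right)} = 3 p^{2}$
$Y{\left(G \right)} - v = 3 \left(- \frac{2}{907}\right)^{2} - 1973032 = 3 \cdot \frac{4}{822649} - 1973032 = \frac{12}{822649} - 1973032 = - \frac{1623112801756}{822649}$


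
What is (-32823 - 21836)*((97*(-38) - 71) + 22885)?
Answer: -1045517352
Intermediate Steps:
(-32823 - 21836)*((97*(-38) - 71) + 22885) = -54659*((-3686 - 71) + 22885) = -54659*(-3757 + 22885) = -54659*19128 = -1045517352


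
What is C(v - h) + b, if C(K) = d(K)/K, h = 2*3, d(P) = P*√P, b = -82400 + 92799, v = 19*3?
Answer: 10399 + √51 ≈ 10406.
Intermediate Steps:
v = 57
b = 10399
d(P) = P^(3/2)
h = 6
C(K) = √K (C(K) = K^(3/2)/K = √K)
C(v - h) + b = √(57 - 1*6) + 10399 = √(57 - 6) + 10399 = √51 + 10399 = 10399 + √51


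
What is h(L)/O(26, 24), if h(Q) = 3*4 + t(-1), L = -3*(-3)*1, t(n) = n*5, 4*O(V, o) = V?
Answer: 14/13 ≈ 1.0769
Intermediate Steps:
O(V, o) = V/4
t(n) = 5*n
L = 9 (L = 9*1 = 9)
h(Q) = 7 (h(Q) = 3*4 + 5*(-1) = 12 - 5 = 7)
h(L)/O(26, 24) = 7/(((¼)*26)) = 7/(13/2) = 7*(2/13) = 14/13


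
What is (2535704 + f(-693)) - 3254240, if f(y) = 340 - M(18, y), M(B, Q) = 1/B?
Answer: -12927529/18 ≈ -7.1820e+5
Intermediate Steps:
f(y) = 6119/18 (f(y) = 340 - 1/18 = 6119/18)
(2535704 + f(-693)) - 3254240 = (2535704 + 6119/18) - 3254240 = 45648791/18 - 3254240 = -12927529/18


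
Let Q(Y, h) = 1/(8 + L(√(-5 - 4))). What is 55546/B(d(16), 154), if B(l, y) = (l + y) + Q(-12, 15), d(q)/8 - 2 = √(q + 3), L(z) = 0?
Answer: 604784848/1774497 - 28439552*√19/1774497 ≈ 270.96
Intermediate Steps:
Q(Y, h) = ⅛ (Q(Y, h) = 1/(8 + 0) = 1/8 = ⅛)
d(q) = 16 + 8*√(3 + q) (d(q) = 16 + 8*√(q + 3) = 16 + 8*√(3 + q))
B(l, y) = ⅛ + l + y (B(l, y) = (l + y) + ⅛ = ⅛ + l + y)
55546/B(d(16), 154) = 55546/(⅛ + (16 + 8*√(3 + 16)) + 154) = 55546/(⅛ + (16 + 8*√19) + 154) = 55546/(1361/8 + 8*√19)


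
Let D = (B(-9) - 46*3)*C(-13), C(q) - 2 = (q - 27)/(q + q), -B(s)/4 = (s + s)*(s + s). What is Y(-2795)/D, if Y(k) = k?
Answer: 36335/65964 ≈ 0.55083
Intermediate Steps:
B(s) = -16*s² (B(s) = -4*(s + s)*(s + s) = -4*2*s*2*s = -16*s²)
C(q) = 2 + (-27 + q)/(2*q) (C(q) = 2 + (q - 27)/(q + q) = 2 + (-27 + q)/((2*q)) = 2 + (-27 + q)*(1/(2*q)) = 2 + (-27 + q)/(2*q))
D = -65964/13 (D = (-16*(-9)² - 46*3)*((½)*(-27 + 5*(-13))/(-13)) = (-16*81 - 138)*((½)*(-1/13)*(-27 - 65)) = (-1296 - 138)*((½)*(-1/13)*(-92)) = -1434*46/13 = -65964/13 ≈ -5074.2)
Y(-2795)/D = -2795/(-65964/13) = -2795*(-13/65964) = 36335/65964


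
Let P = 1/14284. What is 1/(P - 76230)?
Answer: -14284/1088869319 ≈ -1.3118e-5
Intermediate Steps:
P = 1/14284 ≈ 7.0008e-5
1/(P - 76230) = 1/(1/14284 - 76230) = 1/(-1088869319/14284) = -14284/1088869319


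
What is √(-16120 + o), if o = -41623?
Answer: I*√57743 ≈ 240.3*I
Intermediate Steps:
√(-16120 + o) = √(-16120 - 41623) = √(-57743) = I*√57743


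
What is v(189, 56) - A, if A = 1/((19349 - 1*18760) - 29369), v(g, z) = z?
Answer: 1611681/28780 ≈ 56.000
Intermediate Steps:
A = -1/28780 (A = 1/((19349 - 18760) - 29369) = 1/(589 - 29369) = 1/(-28780) = -1/28780 ≈ -3.4746e-5)
v(189, 56) - A = 56 - 1*(-1/28780) = 56 + 1/28780 = 1611681/28780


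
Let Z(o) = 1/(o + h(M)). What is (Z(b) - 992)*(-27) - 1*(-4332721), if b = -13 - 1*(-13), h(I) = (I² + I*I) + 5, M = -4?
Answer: 161301658/37 ≈ 4.3595e+6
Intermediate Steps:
h(I) = 5 + 2*I² (h(I) = (I² + I²) + 5 = 2*I² + 5 = 5 + 2*I²)
b = 0 (b = -13 + 13 = 0)
Z(o) = 1/(37 + o) (Z(o) = 1/(o + (5 + 2*(-4)²)) = 1/(o + (5 + 2*16)) = 1/(o + (5 + 32)) = 1/(o + 37) = 1/(37 + o))
(Z(b) - 992)*(-27) - 1*(-4332721) = (1/(37 + 0) - 992)*(-27) - 1*(-4332721) = (1/37 - 992)*(-27) + 4332721 = -36703/37*(-27) + 4332721 = 990981/37 + 4332721 = 161301658/37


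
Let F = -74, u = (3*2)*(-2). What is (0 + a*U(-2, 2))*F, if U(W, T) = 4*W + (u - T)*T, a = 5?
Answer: 13320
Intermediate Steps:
u = -12 (u = 6*(-2) = -12)
U(W, T) = 4*W + T*(-12 - T) (U(W, T) = 4*W + (-12 - T)*T = 4*W + T*(-12 - T))
(0 + a*U(-2, 2))*F = (0 + 5*(-1*2**2 - 12*2 + 4*(-2)))*(-74) = (0 + 5*(-1*4 - 24 - 8))*(-74) = (0 + 5*(-4 - 24 - 8))*(-74) = (0 + 5*(-36))*(-74) = (0 - 180)*(-74) = -180*(-74) = 13320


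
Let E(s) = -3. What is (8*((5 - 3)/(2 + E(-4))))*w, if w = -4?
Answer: 64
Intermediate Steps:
(8*((5 - 3)/(2 + E(-4))))*w = (8*((5 - 3)/(2 - 3)))*(-4) = (8*(2/(-1)))*(-4) = (8*(2*(-1)))*(-4) = (8*(-2))*(-4) = -16*(-4) = 64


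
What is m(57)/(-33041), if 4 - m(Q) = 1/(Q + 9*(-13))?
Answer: -241/1982460 ≈ -0.00012157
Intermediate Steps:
m(Q) = 4 - 1/(-117 + Q) (m(Q) = 4 - 1/(Q + 9*(-13)) = 4 - 1/(Q - 117) = 4 - 1/(-117 + Q))
m(57)/(-33041) = ((-469 + 4*57)/(-117 + 57))/(-33041) = ((-469 + 228)/(-60))*(-1/33041) = -1/60*(-241)*(-1/33041) = (241/60)*(-1/33041) = -241/1982460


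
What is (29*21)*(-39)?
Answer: -23751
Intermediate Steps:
(29*21)*(-39) = 609*(-39) = -23751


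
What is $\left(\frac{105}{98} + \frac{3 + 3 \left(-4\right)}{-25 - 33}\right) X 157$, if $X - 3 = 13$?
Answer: $\frac{625488}{203} \approx 3081.2$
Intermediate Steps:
$X = 16$ ($X = 3 + 13 = 16$)
$\left(\frac{105}{98} + \frac{3 + 3 \left(-4\right)}{-25 - 33}\right) X 157 = \left(\frac{105}{98} + \frac{3 + 3 \left(-4\right)}{-25 - 33}\right) 16 \cdot 157 = \left(105 \cdot \frac{1}{98} + \frac{3 - 12}{-58}\right) 16 \cdot 157 = \left(\frac{15}{14} - - \frac{9}{58}\right) 16 \cdot 157 = \left(\frac{15}{14} + \frac{9}{58}\right) 16 \cdot 157 = \frac{249}{203} \cdot 16 \cdot 157 = \frac{3984}{203} \cdot 157 = \frac{625488}{203}$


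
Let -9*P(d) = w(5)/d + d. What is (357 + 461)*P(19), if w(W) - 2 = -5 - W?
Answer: -288754/171 ≈ -1688.6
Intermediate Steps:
w(W) = -3 - W (w(W) = 2 + (-5 - W) = -3 - W)
P(d) = -d/9 + 8/(9*d) (P(d) = -((-3 - 1*5)/d + d)/9 = -((-3 - 5)/d + d)/9 = -(-8/d + d)/9 = -(d - 8/d)/9 = -d/9 + 8/(9*d))
(357 + 461)*P(19) = (357 + 461)*((⅑)*(8 - 1*19²)/19) = 818*((⅑)*(1/19)*(8 - 1*361)) = 818*((⅑)*(1/19)*(8 - 361)) = 818*((⅑)*(1/19)*(-353)) = 818*(-353/171) = -288754/171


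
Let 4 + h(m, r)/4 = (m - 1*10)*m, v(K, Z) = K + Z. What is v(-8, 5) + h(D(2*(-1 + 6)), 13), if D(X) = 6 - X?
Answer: 205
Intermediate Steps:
h(m, r) = -16 + 4*m*(-10 + m) (h(m, r) = -16 + 4*((m - 1*10)*m) = -16 + 4*((m - 10)*m) = -16 + 4*((-10 + m)*m) = -16 + 4*(m*(-10 + m)) = -16 + 4*m*(-10 + m))
v(-8, 5) + h(D(2*(-1 + 6)), 13) = (-8 + 5) + (-16 - 40*(6 - 2*(-1 + 6)) + 4*(6 - 2*(-1 + 6))**2) = -3 + (-16 - 40*(6 - 2*5) + 4*(6 - 2*5)**2) = -3 + (-16 - 40*(6 - 1*10) + 4*(6 - 1*10)**2) = -3 + (-16 - 40*(6 - 10) + 4*(6 - 10)**2) = -3 + (-16 - 40*(-4) + 4*(-4)**2) = -3 + (-16 + 160 + 4*16) = -3 + (-16 + 160 + 64) = -3 + 208 = 205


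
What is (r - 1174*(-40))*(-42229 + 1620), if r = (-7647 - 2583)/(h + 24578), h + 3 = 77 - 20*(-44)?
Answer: -24344536923205/12766 ≈ -1.9070e+9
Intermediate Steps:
h = 954 (h = -3 + (77 - 20*(-44)) = -3 + (77 + 880) = -3 + 957 = 954)
r = -5115/12766 (r = (-7647 - 2583)/(954 + 24578) = -10230/25532 = -10230*1/25532 = -5115/12766 ≈ -0.40067)
(r - 1174*(-40))*(-42229 + 1620) = (-5115/12766 - 1174*(-40))*(-42229 + 1620) = (-5115/12766 + 46960)*(-40609) = (599486245/12766)*(-40609) = -24344536923205/12766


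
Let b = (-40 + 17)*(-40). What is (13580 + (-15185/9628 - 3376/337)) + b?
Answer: 47009600527/3244636 ≈ 14488.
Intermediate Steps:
b = 920 (b = -23*(-40) = 920)
(13580 + (-15185/9628 - 3376/337)) + b = (13580 + (-15185/9628 - 3376/337)) + 920 = (13580 - 37621473/3244636) + 920 = 44024535407/3244636 + 920 = 47009600527/3244636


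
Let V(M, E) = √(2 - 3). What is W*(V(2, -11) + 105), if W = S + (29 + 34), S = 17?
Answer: 8400 + 80*I ≈ 8400.0 + 80.0*I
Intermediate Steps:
V(M, E) = I (V(M, E) = √(-1) = I)
W = 80 (W = 17 + (29 + 34) = 17 + 63 = 80)
W*(V(2, -11) + 105) = 80*(I + 105) = 80*(105 + I) = 8400 + 80*I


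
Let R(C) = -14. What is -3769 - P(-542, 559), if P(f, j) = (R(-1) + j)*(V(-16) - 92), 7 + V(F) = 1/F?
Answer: 803521/16 ≈ 50220.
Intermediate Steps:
V(F) = -7 + 1/F
P(f, j) = 11095/8 - 1585*j/16 (P(f, j) = (-14 + j)*((-7 + 1/(-16)) - 92) = (-14 + j)*((-7 - 1/16) - 92) = (-14 + j)*(-113/16 - 92) = (-14 + j)*(-1585/16) = 11095/8 - 1585*j/16)
-3769 - P(-542, 559) = -3769 - (11095/8 - 1585/16*559) = -3769 - (11095/8 - 886015/16) = -3769 - 1*(-863825/16) = -3769 + 863825/16 = 803521/16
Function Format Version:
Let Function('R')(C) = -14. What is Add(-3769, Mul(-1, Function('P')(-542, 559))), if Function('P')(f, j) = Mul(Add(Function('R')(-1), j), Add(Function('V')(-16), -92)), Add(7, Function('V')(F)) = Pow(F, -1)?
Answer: Rational(803521, 16) ≈ 50220.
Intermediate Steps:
Function('V')(F) = Add(-7, Pow(F, -1))
Function('P')(f, j) = Add(Rational(11095, 8), Mul(Rational(-1585, 16), j)) (Function('P')(f, j) = Mul(Add(-14, j), Add(Add(-7, Pow(-16, -1)), -92)) = Mul(Add(-14, j), Add(Add(-7, Rational(-1, 16)), -92)) = Mul(Add(-14, j), Add(Rational(-113, 16), -92)) = Mul(Add(-14, j), Rational(-1585, 16)) = Add(Rational(11095, 8), Mul(Rational(-1585, 16), j)))
Add(-3769, Mul(-1, Function('P')(-542, 559))) = Add(-3769, Mul(-1, Add(Rational(11095, 8), Mul(Rational(-1585, 16), 559)))) = Add(-3769, Mul(-1, Add(Rational(11095, 8), Rational(-886015, 16)))) = Add(-3769, Mul(-1, Rational(-863825, 16))) = Add(-3769, Rational(863825, 16)) = Rational(803521, 16)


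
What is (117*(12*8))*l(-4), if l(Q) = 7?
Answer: 78624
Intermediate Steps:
(117*(12*8))*l(-4) = (117*(12*8))*7 = (117*96)*7 = 11232*7 = 78624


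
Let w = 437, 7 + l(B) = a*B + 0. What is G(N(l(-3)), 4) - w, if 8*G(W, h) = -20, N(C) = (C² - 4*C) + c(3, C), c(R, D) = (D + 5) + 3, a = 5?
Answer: -879/2 ≈ -439.50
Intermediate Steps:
c(R, D) = 8 + D (c(R, D) = (5 + D) + 3 = 8 + D)
l(B) = -7 + 5*B (l(B) = -7 + (5*B + 0) = -7 + 5*B)
N(C) = 8 + C² - 3*C (N(C) = (C² - 4*C) + (8 + C) = 8 + C² - 3*C)
G(W, h) = -5/2 (G(W, h) = (⅛)*(-20) = -5/2)
G(N(l(-3)), 4) - w = -5/2 - 1*437 = -5/2 - 437 = -879/2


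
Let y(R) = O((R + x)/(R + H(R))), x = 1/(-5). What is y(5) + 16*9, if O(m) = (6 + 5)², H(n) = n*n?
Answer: 265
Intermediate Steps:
H(n) = n²
x = -⅕ ≈ -0.20000
O(m) = 121 (O(m) = 11² = 121)
y(R) = 121
y(5) + 16*9 = 121 + 16*9 = 121 + 144 = 265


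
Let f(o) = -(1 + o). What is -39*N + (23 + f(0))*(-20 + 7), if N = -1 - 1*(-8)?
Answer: -559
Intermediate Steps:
f(o) = -1 - o
N = 7 (N = -1 + 8 = 7)
-39*N + (23 + f(0))*(-20 + 7) = -39*7 + (23 + (-1 - 1*0))*(-20 + 7) = -273 + (23 + (-1 + 0))*(-13) = -273 + (23 - 1)*(-13) = -273 + 22*(-13) = -273 - 286 = -559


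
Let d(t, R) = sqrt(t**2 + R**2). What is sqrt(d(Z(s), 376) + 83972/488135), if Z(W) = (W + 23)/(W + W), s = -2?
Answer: sqrt(163958688880 + 238275778225*sqrt(2262457))/976270 ≈ 19.396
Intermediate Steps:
Z(W) = (23 + W)/(2*W) (Z(W) = (23 + W)/((2*W)) = (23 + W)*(1/(2*W)) = (23 + W)/(2*W))
d(t, R) = sqrt(R**2 + t**2)
sqrt(d(Z(s), 376) + 83972/488135) = sqrt(sqrt(376**2 + ((1/2)*(23 - 2)/(-2))**2) + 83972/488135) = sqrt(sqrt(141376 + ((1/2)*(-1/2)*21)**2) + 83972*(1/488135)) = sqrt(sqrt(141376 + (-21/4)**2) + 83972/488135) = sqrt(sqrt(141376 + 441/16) + 83972/488135) = sqrt(sqrt(2262457/16) + 83972/488135) = sqrt(sqrt(2262457)/4 + 83972/488135) = sqrt(83972/488135 + sqrt(2262457)/4)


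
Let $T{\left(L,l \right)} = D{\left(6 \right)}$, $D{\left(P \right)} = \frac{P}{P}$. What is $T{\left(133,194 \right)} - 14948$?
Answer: $-14947$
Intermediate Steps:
$D{\left(P \right)} = 1$
$T{\left(L,l \right)} = 1$
$T{\left(133,194 \right)} - 14948 = 1 - 14948 = -14947$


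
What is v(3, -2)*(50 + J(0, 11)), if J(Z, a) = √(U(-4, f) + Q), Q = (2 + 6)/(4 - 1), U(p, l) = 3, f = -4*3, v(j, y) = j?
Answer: 150 + √51 ≈ 157.14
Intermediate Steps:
f = -12
Q = 8/3 ≈ 2.6667
J(Z, a) = √51/3 (J(Z, a) = √(3 + 8/3) = √(17/3) = √51/3)
v(3, -2)*(50 + J(0, 11)) = 3*(50 + √51/3) = 150 + √51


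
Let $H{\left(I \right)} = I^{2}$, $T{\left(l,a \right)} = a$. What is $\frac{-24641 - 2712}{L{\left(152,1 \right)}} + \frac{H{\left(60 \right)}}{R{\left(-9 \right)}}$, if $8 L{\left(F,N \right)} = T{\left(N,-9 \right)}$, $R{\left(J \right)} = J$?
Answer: $\frac{215224}{9} \approx 23914.0$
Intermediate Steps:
$L{\left(F,N \right)} = - \frac{9}{8}$ ($L{\left(F,N \right)} = \frac{1}{8} \left(-9\right) = - \frac{9}{8}$)
$\frac{-24641 - 2712}{L{\left(152,1 \right)}} + \frac{H{\left(60 \right)}}{R{\left(-9 \right)}} = \frac{-24641 - 2712}{- \frac{9}{8}} + \frac{60^{2}}{-9} = \left(-27353\right) \left(- \frac{8}{9}\right) + 3600 \left(- \frac{1}{9}\right) = \frac{218824}{9} - 400 = \frac{215224}{9}$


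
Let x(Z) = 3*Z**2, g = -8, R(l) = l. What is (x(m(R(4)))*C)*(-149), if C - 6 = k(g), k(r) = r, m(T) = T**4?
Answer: 58589184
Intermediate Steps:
C = -2 (C = 6 - 8 = -2)
(x(m(R(4)))*C)*(-149) = ((3*(4**4)**2)*(-2))*(-149) = ((3*256**2)*(-2))*(-149) = ((3*65536)*(-2))*(-149) = (196608*(-2))*(-149) = -393216*(-149) = 58589184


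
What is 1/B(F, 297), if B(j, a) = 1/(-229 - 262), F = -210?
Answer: -491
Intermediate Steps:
B(j, a) = -1/491 (B(j, a) = 1/(-491) = -1/491)
1/B(F, 297) = 1/(-1/491) = -491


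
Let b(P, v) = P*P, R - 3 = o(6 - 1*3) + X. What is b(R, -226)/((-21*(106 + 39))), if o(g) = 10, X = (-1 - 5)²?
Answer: -343/435 ≈ -0.78851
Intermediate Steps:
X = 36 (X = (-6)² = 36)
R = 49 (R = 3 + (10 + 36) = 3 + 46 = 49)
b(P, v) = P²
b(R, -226)/((-21*(106 + 39))) = 49²/((-21*(106 + 39))) = 2401/((-21*145)) = 2401/(-3045) = 2401*(-1/3045) = -343/435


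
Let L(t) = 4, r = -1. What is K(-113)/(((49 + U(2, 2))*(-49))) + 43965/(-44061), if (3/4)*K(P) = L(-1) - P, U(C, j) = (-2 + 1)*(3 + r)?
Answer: -36041637/33824161 ≈ -1.0656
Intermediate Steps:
U(C, j) = -2 (U(C, j) = (-2 + 1)*(3 - 1) = -1*2 = -2)
K(P) = 16/3 - 4*P/3 (K(P) = 4*(4 - P)/3 = 16/3 - 4*P/3)
K(-113)/(((49 + U(2, 2))*(-49))) + 43965/(-44061) = (16/3 - 4/3*(-113))/(((49 - 2)*(-49))) + 43965/(-44061) = (16/3 + 452/3)/((47*(-49))) + 43965*(-1/44061) = 156/(-2303) - 14655/14687 = 156*(-1/2303) - 14655/14687 = -156/2303 - 14655/14687 = -36041637/33824161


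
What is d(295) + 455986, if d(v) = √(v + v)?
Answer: 455986 + √590 ≈ 4.5601e+5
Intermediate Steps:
d(v) = √2*√v (d(v) = √(2*v) = √2*√v)
d(295) + 455986 = √2*√295 + 455986 = √590 + 455986 = 455986 + √590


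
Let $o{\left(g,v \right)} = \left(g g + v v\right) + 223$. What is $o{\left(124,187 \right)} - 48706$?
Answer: $1862$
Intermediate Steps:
$o{\left(g,v \right)} = 223 + g^{2} + v^{2}$ ($o{\left(g,v \right)} = \left(g^{2} + v^{2}\right) + 223 = 223 + g^{2} + v^{2}$)
$o{\left(124,187 \right)} - 48706 = \left(223 + 124^{2} + 187^{2}\right) - 48706 = \left(223 + 15376 + 34969\right) - 48706 = 50568 - 48706 = 1862$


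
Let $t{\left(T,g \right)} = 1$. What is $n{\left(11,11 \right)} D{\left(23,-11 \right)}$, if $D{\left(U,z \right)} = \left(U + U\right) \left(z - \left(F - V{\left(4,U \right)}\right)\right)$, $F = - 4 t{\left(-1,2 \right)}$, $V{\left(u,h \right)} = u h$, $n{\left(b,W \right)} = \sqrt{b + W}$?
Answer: $3910 \sqrt{22} \approx 18340.0$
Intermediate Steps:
$n{\left(b,W \right)} = \sqrt{W + b}$
$V{\left(u,h \right)} = h u$
$F = -4$ ($F = \left(-4\right) 1 = -4$)
$D{\left(U,z \right)} = 2 U \left(4 + z + 4 U\right)$ ($D{\left(U,z \right)} = \left(U + U\right) \left(z + \left(U 4 - -4\right)\right) = 2 U \left(z + \left(4 U + 4\right)\right) = 2 U \left(z + \left(4 + 4 U\right)\right) = 2 U \left(4 + z + 4 U\right)$)
$n{\left(11,11 \right)} D{\left(23,-11 \right)} = \sqrt{11 + 11} \cdot 2 \cdot 23 \left(4 - 11 + 4 \cdot 23\right) = \sqrt{22} \cdot 2 \cdot 23 \left(4 - 11 + 92\right) = \sqrt{22} \cdot 2 \cdot 23 \cdot 85 = \sqrt{22} \cdot 3910 = 3910 \sqrt{22}$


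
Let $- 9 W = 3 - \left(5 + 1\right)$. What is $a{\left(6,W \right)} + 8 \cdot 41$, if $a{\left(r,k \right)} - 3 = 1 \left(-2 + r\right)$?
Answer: $335$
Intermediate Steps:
$W = \frac{1}{3}$ ($W = - \frac{3 - \left(5 + 1\right)}{9} = - \frac{3 - 6}{9} = \left(- \frac{1}{9}\right) \left(-3\right) = \frac{1}{3} \approx 0.33333$)
$a{\left(r,k \right)} = 1 + r$ ($a{\left(r,k \right)} = 3 + 1 \left(-2 + r\right) = 3 + \left(-2 + r\right) = 1 + r$)
$a{\left(6,W \right)} + 8 \cdot 41 = \left(1 + 6\right) + 8 \cdot 41 = 7 + 328 = 335$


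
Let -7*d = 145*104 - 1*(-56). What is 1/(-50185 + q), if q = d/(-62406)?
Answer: -218421/10961450317 ≈ -1.9926e-5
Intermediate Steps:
d = -15136/7 (d = -(145*104 - 1*(-56))/7 = -(15080 + 56)/7 = -⅐*15136 = -15136/7 ≈ -2162.3)
q = 7568/218421 (q = -15136/7/(-62406) = -15136/7*(-1/62406) = 7568/218421 ≈ 0.034649)
1/(-50185 + q) = 1/(-50185 + 7568/218421) = 1/(-10961450317/218421) = -218421/10961450317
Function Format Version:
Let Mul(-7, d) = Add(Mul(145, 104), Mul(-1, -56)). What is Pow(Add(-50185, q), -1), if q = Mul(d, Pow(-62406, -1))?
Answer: Rational(-218421, 10961450317) ≈ -1.9926e-5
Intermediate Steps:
d = Rational(-15136, 7) (d = Mul(Rational(-1, 7), Add(Mul(145, 104), Mul(-1, -56))) = Mul(Rational(-1, 7), Add(15080, 56)) = Mul(Rational(-1, 7), 15136) = Rational(-15136, 7) ≈ -2162.3)
q = Rational(7568, 218421) (q = Mul(Rational(-15136, 7), Pow(-62406, -1)) = Mul(Rational(-15136, 7), Rational(-1, 62406)) = Rational(7568, 218421) ≈ 0.034649)
Pow(Add(-50185, q), -1) = Pow(Add(-50185, Rational(7568, 218421)), -1) = Pow(Rational(-10961450317, 218421), -1) = Rational(-218421, 10961450317)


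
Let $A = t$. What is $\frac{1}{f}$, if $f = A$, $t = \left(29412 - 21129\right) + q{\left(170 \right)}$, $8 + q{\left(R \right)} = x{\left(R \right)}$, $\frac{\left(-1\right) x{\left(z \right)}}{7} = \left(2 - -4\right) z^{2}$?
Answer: $- \frac{1}{1205525} \approx -8.2951 \cdot 10^{-7}$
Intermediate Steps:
$x{\left(z \right)} = - 42 z^{2}$ ($x{\left(z \right)} = - 7 \left(2 - -4\right) z^{2} = - 7 \left(2 + 4\right) z^{2} = - 7 \cdot 6 z^{2} = - 42 z^{2}$)
$q{\left(R \right)} = -8 - 42 R^{2}$
$t = -1205525$ ($t = \left(29412 - 21129\right) - \left(8 + 42 \cdot 170^{2}\right) = 8283 - 1213808 = -1205525$)
$A = -1205525$
$f = -1205525$
$\frac{1}{f} = \frac{1}{-1205525} = - \frac{1}{1205525}$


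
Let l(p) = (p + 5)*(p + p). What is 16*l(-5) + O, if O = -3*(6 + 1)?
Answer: -21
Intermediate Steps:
O = -21 (O = -3*7 = -21)
l(p) = 2*p*(5 + p) (l(p) = (5 + p)*(2*p) = 2*p*(5 + p))
16*l(-5) + O = 16*(2*(-5)*(5 - 5)) - 21 = 16*(2*(-5)*0) - 21 = 16*0 - 21 = 0 - 21 = -21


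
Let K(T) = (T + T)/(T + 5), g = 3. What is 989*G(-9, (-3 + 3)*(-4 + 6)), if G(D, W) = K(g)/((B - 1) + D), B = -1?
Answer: -2967/44 ≈ -67.432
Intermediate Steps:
K(T) = 2*T/(5 + T) (K(T) = (2*T)/(5 + T) = 2*T/(5 + T))
G(D, W) = 3/(4*(-2 + D)) (G(D, W) = (2*3/(5 + 3))/((-1 - 1) + D) = (2*3/8)/(-2 + D) = (2*3*(1/8))/(-2 + D) = 3/(4*(-2 + D)))
989*G(-9, (-3 + 3)*(-4 + 6)) = 989*(3/(4*(-2 - 9))) = 989*((3/4)/(-11)) = 989*((3/4)*(-1/11)) = 989*(-3/44) = -2967/44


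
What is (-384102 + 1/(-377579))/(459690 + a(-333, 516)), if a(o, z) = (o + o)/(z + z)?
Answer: -24944962038148/29853876056451 ≈ -0.83557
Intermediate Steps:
a(o, z) = o/z (a(o, z) = (2*o)/((2*z)) = (2*o)*(1/(2*z)) = o/z)
(-384102 + 1/(-377579))/(459690 + a(-333, 516)) = (-384102 + 1/(-377579))/(459690 - 333/516) = (-384102 - 1/377579)/(459690 - 333*1/516) = -145028849059/(377579*(459690 - 111/172)) = -145028849059/(377579*79066569/172) = -145028849059/377579*172/79066569 = -24944962038148/29853876056451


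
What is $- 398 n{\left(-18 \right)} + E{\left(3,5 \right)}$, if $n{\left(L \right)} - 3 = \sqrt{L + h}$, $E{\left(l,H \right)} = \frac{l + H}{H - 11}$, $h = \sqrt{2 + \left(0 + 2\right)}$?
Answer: $- \frac{3586}{3} - 1592 i \approx -1195.3 - 1592.0 i$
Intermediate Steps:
$h = 2$ ($h = \sqrt{2 + 2} = \sqrt{4} = 2$)
$E{\left(l,H \right)} = \frac{H + l}{-11 + H}$
$n{\left(L \right)} = 3 + \sqrt{2 + L}$ ($n{\left(L \right)} = 3 + \sqrt{L + 2} = 3 + \sqrt{2 + L}$)
$- 398 n{\left(-18 \right)} + E{\left(3,5 \right)} = - 398 \left(3 + \sqrt{2 - 18}\right) + \frac{5 + 3}{-11 + 5} = - 398 \left(3 + \sqrt{-16}\right) + \frac{1}{-6} \cdot 8 = - 398 \left(3 + 4 i\right) - \frac{4}{3} = \left(-1194 - 1592 i\right) - \frac{4}{3} = - \frac{3586}{3} - 1592 i$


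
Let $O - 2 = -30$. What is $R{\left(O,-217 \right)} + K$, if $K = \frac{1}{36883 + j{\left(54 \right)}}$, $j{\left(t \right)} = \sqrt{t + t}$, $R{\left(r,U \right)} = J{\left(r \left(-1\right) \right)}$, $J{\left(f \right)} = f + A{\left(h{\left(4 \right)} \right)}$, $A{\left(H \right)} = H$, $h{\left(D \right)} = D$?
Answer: $\frac{43531415475}{1360355581} - \frac{6 \sqrt{3}}{1360355581} \approx 32.0$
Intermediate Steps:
$O = -28$ ($O = 2 - 30 = -28$)
$J{\left(f \right)} = 4 + f$ ($J{\left(f \right)} = f + 4 = 4 + f$)
$R{\left(r,U \right)} = 4 - r$ ($R{\left(r,U \right)} = 4 + r \left(-1\right) = 4 - r$)
$j{\left(t \right)} = \sqrt{2} \sqrt{t}$ ($j{\left(t \right)} = \sqrt{2 t} = \sqrt{2} \sqrt{t}$)
$K = \frac{1}{36883 + 6 \sqrt{3}}$ ($K = \frac{1}{36883 + \sqrt{2} \sqrt{54}} = \frac{1}{36883 + \sqrt{2} \cdot 3 \sqrt{6}} = \frac{1}{36883 + 6 \sqrt{3}} \approx 2.7105 \cdot 10^{-5}$)
$R{\left(O,-217 \right)} + K = \left(4 - -28\right) + \left(\frac{36883}{1360355581} - \frac{6 \sqrt{3}}{1360355581}\right) = \left(4 + 28\right) + \left(\frac{36883}{1360355581} - \frac{6 \sqrt{3}}{1360355581}\right) = 32 + \left(\frac{36883}{1360355581} - \frac{6 \sqrt{3}}{1360355581}\right) = \frac{43531415475}{1360355581} - \frac{6 \sqrt{3}}{1360355581}$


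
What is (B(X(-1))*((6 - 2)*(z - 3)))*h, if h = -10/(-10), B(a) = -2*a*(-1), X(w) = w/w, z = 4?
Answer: 8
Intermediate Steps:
X(w) = 1
B(a) = 2*a
h = 1 (h = -10*(-⅒) = 1)
(B(X(-1))*((6 - 2)*(z - 3)))*h = ((2*1)*((6 - 2)*(4 - 3)))*1 = (2*(4*1))*1 = (2*4)*1 = 8*1 = 8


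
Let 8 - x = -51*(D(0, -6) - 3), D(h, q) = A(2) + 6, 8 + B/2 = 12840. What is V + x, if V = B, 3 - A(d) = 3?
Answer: 25825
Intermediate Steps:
B = 25664 (B = -16 + 2*12840 = -16 + 25680 = 25664)
A(d) = 0 (A(d) = 3 - 1*3 = 3 - 3 = 0)
V = 25664
D(h, q) = 6 (D(h, q) = 0 + 6 = 6)
x = 161 (x = 8 - (-51)*(6 - 3) = 8 - (-51)*3 = 8 - 1*(-153) = 8 + 153 = 161)
V + x = 25664 + 161 = 25825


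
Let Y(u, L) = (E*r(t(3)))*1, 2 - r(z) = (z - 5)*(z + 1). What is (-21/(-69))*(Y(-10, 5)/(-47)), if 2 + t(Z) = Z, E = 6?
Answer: -420/1081 ≈ -0.38853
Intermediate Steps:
t(Z) = -2 + Z
r(z) = 2 - (1 + z)*(-5 + z) (r(z) = 2 - (z - 5)*(z + 1) = 2 - (-5 + z)*(1 + z) = 2 - (1 + z)*(-5 + z))
Y(u, L) = 60 (Y(u, L) = (6*(7 - (-2 + 3)² + 4*(-2 + 3)))*1 = (6*(7 - 1*1² + 4*1))*1 = (6*(7 - 1*1 + 4))*1 = (6*(7 - 1 + 4))*1 = (6*10)*1 = 60*1 = 60)
(-21/(-69))*(Y(-10, 5)/(-47)) = (-21/(-69))*(60/(-47)) = (-21*(-1/69))*(60*(-1/47)) = (7/23)*(-60/47) = -420/1081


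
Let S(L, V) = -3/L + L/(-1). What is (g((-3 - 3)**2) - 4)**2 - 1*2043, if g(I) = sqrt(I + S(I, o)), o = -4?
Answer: -2043 + (24 - I*sqrt(3))**2/36 ≈ -2027.1 - 2.3094*I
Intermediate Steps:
S(L, V) = -L - 3/L (S(L, V) = -3/L + L*(-1) = -3/L - L = -L - 3/L)
g(I) = sqrt(3)*sqrt(-1/I) (g(I) = sqrt(I + (-I - 3/I)) = sqrt(-3/I) = sqrt(3)*sqrt(-1/I))
(g((-3 - 3)**2) - 4)**2 - 1*2043 = (sqrt(3)*sqrt(-1/((-3 - 3)**2)) - 4)**2 - 1*2043 = (sqrt(3)*sqrt(-1/((-6)**2)) - 4)**2 - 2043 = (sqrt(3)*sqrt(-1/36) - 4)**2 - 2043 = (sqrt(3)*(I/6) - 4)**2 - 2043 = (I*sqrt(3)/6 - 4)**2 - 2043 = (-4 + I*sqrt(3)/6)**2 - 2043 = -2043 + (-4 + I*sqrt(3)/6)**2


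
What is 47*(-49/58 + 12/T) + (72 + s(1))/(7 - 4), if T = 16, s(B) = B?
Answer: 6917/348 ≈ 19.876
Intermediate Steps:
47*(-49/58 + 12/T) + (72 + s(1))/(7 - 4) = 47*(-49/58 + 12/16) + (72 + 1)/(7 - 4) = 47*(-49*1/58 + 12*(1/16)) + 73/3 = 47*(-49/58 + 3/4) + 73*(1/3) = 47*(-11/116) + 73/3 = -517/116 + 73/3 = 6917/348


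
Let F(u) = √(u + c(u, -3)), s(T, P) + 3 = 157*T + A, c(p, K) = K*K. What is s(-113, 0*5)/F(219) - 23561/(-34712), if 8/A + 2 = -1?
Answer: 23561/34712 - 26620*√57/171 ≈ -1174.6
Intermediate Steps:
A = -8/3 (A = 8/(-2 - 1) = 8/(-3) = 8*(-⅓) = -8/3 ≈ -2.6667)
c(p, K) = K²
s(T, P) = -17/3 + 157*T (s(T, P) = -3 + (157*T - 8/3) = -3 + (-8/3 + 157*T) = -17/3 + 157*T)
F(u) = √(9 + u) (F(u) = √(u + (-3)²) = √(u + 9) = √(9 + u))
s(-113, 0*5)/F(219) - 23561/(-34712) = (-17/3 + 157*(-113))/(√(9 + 219)) - 23561/(-34712) = (-17/3 - 17741)/(√228) - 23561*(-1/34712) = -53240*√57/114/3 + 23561/34712 = -26620*√57/171 + 23561/34712 = 23561/34712 - 26620*√57/171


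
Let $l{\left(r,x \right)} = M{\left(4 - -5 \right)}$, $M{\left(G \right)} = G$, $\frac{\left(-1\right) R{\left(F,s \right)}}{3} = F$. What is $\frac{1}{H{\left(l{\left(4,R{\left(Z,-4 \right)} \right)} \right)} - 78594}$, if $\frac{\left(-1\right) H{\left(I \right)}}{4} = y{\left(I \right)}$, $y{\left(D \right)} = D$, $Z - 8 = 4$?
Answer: $- \frac{1}{78630} \approx -1.2718 \cdot 10^{-5}$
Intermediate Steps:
$Z = 12$ ($Z = 8 + 4 = 12$)
$R{\left(F,s \right)} = - 3 F$
$l{\left(r,x \right)} = 9$ ($l{\left(r,x \right)} = 4 - -5 = 4 + 5 = 9$)
$H{\left(I \right)} = - 4 I$
$\frac{1}{H{\left(l{\left(4,R{\left(Z,-4 \right)} \right)} \right)} - 78594} = \frac{1}{\left(-4\right) 9 - 78594} = \frac{1}{-36 - 78594} = \frac{1}{-78630} = - \frac{1}{78630}$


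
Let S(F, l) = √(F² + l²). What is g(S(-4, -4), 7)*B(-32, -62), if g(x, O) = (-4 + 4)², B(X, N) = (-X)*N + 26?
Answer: 0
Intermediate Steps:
B(X, N) = 26 - N*X (B(X, N) = -N*X + 26 = 26 - N*X)
g(x, O) = 0 (g(x, O) = 0² = 0)
g(S(-4, -4), 7)*B(-32, -62) = 0*(26 - 1*(-62)*(-32)) = 0*(26 - 1984) = 0*(-1958) = 0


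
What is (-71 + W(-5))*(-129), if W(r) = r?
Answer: 9804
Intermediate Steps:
(-71 + W(-5))*(-129) = (-71 - 5)*(-129) = -76*(-129) = 9804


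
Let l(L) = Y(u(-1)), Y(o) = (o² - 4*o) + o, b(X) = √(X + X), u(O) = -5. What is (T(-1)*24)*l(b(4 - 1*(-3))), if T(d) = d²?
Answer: 960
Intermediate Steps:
b(X) = √2*√X (b(X) = √(2*X) = √2*√X)
Y(o) = o² - 3*o
l(L) = 40 (l(L) = -5*(-3 - 5) = -5*(-8) = 40)
(T(-1)*24)*l(b(4 - 1*(-3))) = ((-1)²*24)*40 = (1*24)*40 = 24*40 = 960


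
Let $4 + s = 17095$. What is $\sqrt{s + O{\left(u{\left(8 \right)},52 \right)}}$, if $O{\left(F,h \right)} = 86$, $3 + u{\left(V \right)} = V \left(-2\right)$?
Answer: $\sqrt{17177} \approx 131.06$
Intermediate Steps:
$u{\left(V \right)} = -3 - 2 V$ ($u{\left(V \right)} = -3 + V \left(-2\right) = -3 - 2 V$)
$s = 17091$ ($s = -4 + 17095 = 17091$)
$\sqrt{s + O{\left(u{\left(8 \right)},52 \right)}} = \sqrt{17091 + 86} = \sqrt{17177}$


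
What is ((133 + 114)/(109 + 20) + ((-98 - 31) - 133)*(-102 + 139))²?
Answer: 1563197577841/16641 ≈ 9.3937e+7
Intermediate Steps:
((133 + 114)/(109 + 20) + ((-98 - 31) - 133)*(-102 + 139))² = (247/129 + (-129 - 133)*37)² = (247*(1/129) - 262*37)² = (247/129 - 9694)² = (-1250279/129)² = 1563197577841/16641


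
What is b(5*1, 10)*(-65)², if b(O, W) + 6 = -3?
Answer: -38025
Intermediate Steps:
b(O, W) = -9 (b(O, W) = -6 - 3 = -9)
b(5*1, 10)*(-65)² = -9*(-65)² = -9*4225 = -38025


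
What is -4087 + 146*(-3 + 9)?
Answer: -3211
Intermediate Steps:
-4087 + 146*(-3 + 9) = -4087 + 146*6 = -4087 + 876 = -3211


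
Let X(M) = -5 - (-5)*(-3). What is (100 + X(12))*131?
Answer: 10480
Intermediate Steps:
X(M) = -20 (X(M) = -5 - 1*15 = -5 - 15 = -20)
(100 + X(12))*131 = (100 - 20)*131 = 80*131 = 10480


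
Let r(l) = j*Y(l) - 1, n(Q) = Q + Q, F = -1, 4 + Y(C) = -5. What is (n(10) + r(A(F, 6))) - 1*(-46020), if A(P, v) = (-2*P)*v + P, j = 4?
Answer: 46003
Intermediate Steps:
Y(C) = -9 (Y(C) = -4 - 5 = -9)
n(Q) = 2*Q
A(P, v) = P - 2*P*v (A(P, v) = -2*P*v + P = P - 2*P*v)
r(l) = -37 (r(l) = 4*(-9) - 1 = -36 - 1 = -37)
(n(10) + r(A(F, 6))) - 1*(-46020) = (2*10 - 37) - 1*(-46020) = (20 - 37) + 46020 = -17 + 46020 = 46003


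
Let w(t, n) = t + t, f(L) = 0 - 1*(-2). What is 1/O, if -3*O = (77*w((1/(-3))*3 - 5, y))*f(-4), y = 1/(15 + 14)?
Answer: 1/616 ≈ 0.0016234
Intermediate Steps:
f(L) = 2 (f(L) = 0 + 2 = 2)
y = 1/29 ≈ 0.034483
w(t, n) = 2*t
O = 616 (O = -77*(2*((1/(-3))*3 - 5))*2/3 = -77*(2*((1*(-⅓))*3 - 5))*2/3 = -77*(2*(-⅓*3 - 5))*2/3 = -77*(2*(-1 - 5))*2/3 = -77*(2*(-6))*2/3 = -77*(-12)*2/3 = -(-308)*2 = -⅓*(-1848) = 616)
1/O = 1/616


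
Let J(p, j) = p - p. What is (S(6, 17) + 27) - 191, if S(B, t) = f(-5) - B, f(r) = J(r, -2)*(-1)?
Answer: -170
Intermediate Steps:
J(p, j) = 0
f(r) = 0 (f(r) = 0*(-1) = 0)
S(B, t) = -B (S(B, t) = 0 - B = -B)
(S(6, 17) + 27) - 191 = (-1*6 + 27) - 191 = (-6 + 27) - 191 = 21 - 191 = -170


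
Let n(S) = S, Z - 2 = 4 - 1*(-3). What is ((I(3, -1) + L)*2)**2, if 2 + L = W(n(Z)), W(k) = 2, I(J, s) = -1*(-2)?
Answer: 16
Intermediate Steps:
I(J, s) = 2
Z = 9 (Z = 2 + (4 - 1*(-3)) = 2 + (4 + 3) = 2 + 7 = 9)
L = 0 (L = -2 + 2 = 0)
((I(3, -1) + L)*2)**2 = ((2 + 0)*2)**2 = (2*2)**2 = 4**2 = 16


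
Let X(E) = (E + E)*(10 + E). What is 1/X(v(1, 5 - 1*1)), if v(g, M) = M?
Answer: 1/112 ≈ 0.0089286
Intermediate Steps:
X(E) = 2*E*(10 + E) (X(E) = (2*E)*(10 + E) = 2*E*(10 + E))
1/X(v(1, 5 - 1*1)) = 1/(2*(5 - 1*1)*(10 + (5 - 1*1))) = 1/(2*(5 - 1)*(10 + (5 - 1))) = 1/(2*4*(10 + 4)) = 1/(2*4*14) = 1/112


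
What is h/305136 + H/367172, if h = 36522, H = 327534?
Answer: 121102853/119698072 ≈ 1.0117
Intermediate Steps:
h/305136 + H/367172 = 36522/305136 + 327534/367172 = 36522*(1/305136) + 327534*(1/367172) = 2029/16952 + 163767/183586 = 121102853/119698072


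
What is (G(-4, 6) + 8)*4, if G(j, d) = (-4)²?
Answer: 96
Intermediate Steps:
G(j, d) = 16
(G(-4, 6) + 8)*4 = (16 + 8)*4 = 24*4 = 96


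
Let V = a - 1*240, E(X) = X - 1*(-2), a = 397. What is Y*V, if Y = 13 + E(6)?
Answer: 3297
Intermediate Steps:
E(X) = 2 + X (E(X) = X + 2 = 2 + X)
Y = 21 (Y = 13 + (2 + 6) = 13 + 8 = 21)
V = 157 (V = 397 - 1*240 = 397 - 240 = 157)
Y*V = 21*157 = 3297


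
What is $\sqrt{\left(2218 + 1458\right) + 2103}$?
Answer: $\sqrt{5779} \approx 76.02$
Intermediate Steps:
$\sqrt{\left(2218 + 1458\right) + 2103} = \sqrt{3676 + 2103} = \sqrt{5779}$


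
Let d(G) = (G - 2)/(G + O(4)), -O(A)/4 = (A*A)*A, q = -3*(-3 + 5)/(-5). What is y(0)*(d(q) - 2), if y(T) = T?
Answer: 0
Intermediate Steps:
q = 6/5 (q = -3*2*(-1/5) = -6*(-1/5) = 6/5 ≈ 1.2000)
O(A) = -4*A**3 (O(A) = -4*A*A*A = -4*A**2*A = -4*A**3)
d(G) = (-2 + G)/(-256 + G) (d(G) = (G - 2)/(G - 4*4**3) = (-2 + G)/(G - 4*64) = (-2 + G)/(G - 256) = (-2 + G)/(-256 + G))
y(0)*(d(q) - 2) = 0*((-2 + 6/5)/(-256 + 6/5) - 2) = 0*(-4/5/(-1274/5) - 2) = 0*(-5/1274*(-4/5) - 2) = 0*(2/637 - 2) = 0*(-1272/637) = 0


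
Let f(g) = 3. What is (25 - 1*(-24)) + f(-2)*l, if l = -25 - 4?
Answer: -38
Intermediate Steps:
l = -29
(25 - 1*(-24)) + f(-2)*l = (25 - 1*(-24)) + 3*(-29) = (25 + 24) - 87 = 49 - 87 = -38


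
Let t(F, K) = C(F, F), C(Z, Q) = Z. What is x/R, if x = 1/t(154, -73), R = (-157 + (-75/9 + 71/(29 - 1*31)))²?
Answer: 18/111805925 ≈ 1.6099e-7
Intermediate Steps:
t(F, K) = F
R = 1452025/36 (R = (-157 + (-75*⅑ + 71/(29 - 31)))² = (-157 + (-25/3 + 71/(-2)))² = (-157 + (-25/3 + 71*(-½)))² = (-157 + (-25/3 - 71/2))² = (-157 - 263/6)² = (-1205/6)² = 1452025/36 ≈ 40334.)
x = 1/154 ≈ 0.0064935
x/R = 1/(154*(1452025/36)) = (1/154)*(36/1452025) = 18/111805925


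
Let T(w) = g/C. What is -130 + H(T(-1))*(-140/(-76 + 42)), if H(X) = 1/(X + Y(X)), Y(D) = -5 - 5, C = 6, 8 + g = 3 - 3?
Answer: -37675/289 ≈ -130.36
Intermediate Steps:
g = -8 (g = -8 + (3 - 3) = -8 + 0 = -8)
Y(D) = -10
T(w) = -4/3 (T(w) = -8/6 = -8*1/6 = -4/3)
H(X) = 1/(-10 + X) (H(X) = 1/(X - 10) = 1/(-10 + X))
-130 + H(T(-1))*(-140/(-76 + 42)) = -130 + (-140/(-76 + 42))/(-10 - 4/3) = -130 + (-140/(-34))/(-34/3) = -130 - (-210)*(-1)/(17*34) = -130 - 3/34*70/17 = -130 - 105/289 = -37675/289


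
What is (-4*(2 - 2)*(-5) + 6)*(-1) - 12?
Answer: -18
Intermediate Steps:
(-4*(2 - 2)*(-5) + 6)*(-1) - 12 = (-0*(-5) + 6)*(-1) - 12 = (-4*0 + 6)*(-1) - 12 = (0 + 6)*(-1) - 12 = 6*(-1) - 12 = -6 - 12 = -18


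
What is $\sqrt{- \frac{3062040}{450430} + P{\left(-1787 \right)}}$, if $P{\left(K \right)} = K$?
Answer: $\frac{i \sqrt{3639386340935}}{45043} \approx 42.353 i$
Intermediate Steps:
$\sqrt{- \frac{3062040}{450430} + P{\left(-1787 \right)}} = \sqrt{- \frac{3062040}{450430} - 1787} = \sqrt{\left(-3062040\right) \frac{1}{450430} - 1787} = \sqrt{- \frac{306204}{45043} - 1787} = \sqrt{- \frac{80798045}{45043}} = \frac{i \sqrt{3639386340935}}{45043}$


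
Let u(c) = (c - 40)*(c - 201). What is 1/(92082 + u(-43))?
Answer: 1/112334 ≈ 8.9020e-6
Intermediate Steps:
u(c) = (-201 + c)*(-40 + c) (u(c) = (-40 + c)*(-201 + c) = (-201 + c)*(-40 + c))
1/(92082 + u(-43)) = 1/(92082 + (8040 + (-43)² - 241*(-43))) = 1/(92082 + (8040 + 1849 + 10363)) = 1/(92082 + 20252) = 1/112334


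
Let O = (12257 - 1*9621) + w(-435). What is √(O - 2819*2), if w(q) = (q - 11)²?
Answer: √195914 ≈ 442.62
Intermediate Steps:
w(q) = (-11 + q)²
O = 201552 (O = (12257 - 1*9621) + (-11 - 435)² = (12257 - 9621) + (-446)² = 2636 + 198916 = 201552)
√(O - 2819*2) = √(201552 - 2819*2) = √(201552 - 5638) = √195914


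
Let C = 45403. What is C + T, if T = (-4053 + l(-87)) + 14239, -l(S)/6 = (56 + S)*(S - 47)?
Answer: 30665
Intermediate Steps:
l(S) = -6*(-47 + S)*(56 + S) (l(S) = -6*(56 + S)*(S - 47) = -6*(56 + S)*(-47 + S) = -6*(-47 + S)*(56 + S))
T = -14738 (T = (-4053 + (15792 - 54*(-87) - 6*(-87)²)) + 14239 = (-4053 + (15792 + 4698 - 6*7569)) + 14239 = (-4053 + (15792 + 4698 - 45414)) + 14239 = (-4053 - 24924) + 14239 = -28977 + 14239 = -14738)
C + T = 45403 - 14738 = 30665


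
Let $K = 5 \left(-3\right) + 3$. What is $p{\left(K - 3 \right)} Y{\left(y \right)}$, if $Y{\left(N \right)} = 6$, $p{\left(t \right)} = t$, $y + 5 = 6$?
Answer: $-90$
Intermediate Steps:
$y = 1$ ($y = -5 + 6 = 1$)
$K = -12$ ($K = -15 + 3 = -12$)
$p{\left(K - 3 \right)} Y{\left(y \right)} = \left(-12 - 3\right) 6 = \left(-15\right) 6 = -90$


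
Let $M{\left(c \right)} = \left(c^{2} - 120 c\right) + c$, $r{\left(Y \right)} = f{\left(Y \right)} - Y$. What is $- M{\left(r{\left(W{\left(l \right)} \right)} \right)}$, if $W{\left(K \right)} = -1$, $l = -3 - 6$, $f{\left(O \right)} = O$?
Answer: $0$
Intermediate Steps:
$l = -9$ ($l = -3 - 6 = -9$)
$r{\left(Y \right)} = 0$ ($r{\left(Y \right)} = Y - Y = 0$)
$M{\left(c \right)} = c^{2} - 119 c$
$- M{\left(r{\left(W{\left(l \right)} \right)} \right)} = - 0 \left(-119 + 0\right) = - 0 \left(-119\right) = \left(-1\right) 0 = 0$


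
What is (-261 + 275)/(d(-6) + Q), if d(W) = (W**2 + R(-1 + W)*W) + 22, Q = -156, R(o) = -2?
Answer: -7/43 ≈ -0.16279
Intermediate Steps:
d(W) = 22 + W**2 - 2*W (d(W) = (W**2 - 2*W) + 22 = 22 + W**2 - 2*W)
(-261 + 275)/(d(-6) + Q) = (-261 + 275)/((22 + (-6)**2 - 2*(-6)) - 156) = 14/((22 + 36 + 12) - 156) = 14/(70 - 156) = 14/(-86) = 14*(-1/86) = -7/43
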